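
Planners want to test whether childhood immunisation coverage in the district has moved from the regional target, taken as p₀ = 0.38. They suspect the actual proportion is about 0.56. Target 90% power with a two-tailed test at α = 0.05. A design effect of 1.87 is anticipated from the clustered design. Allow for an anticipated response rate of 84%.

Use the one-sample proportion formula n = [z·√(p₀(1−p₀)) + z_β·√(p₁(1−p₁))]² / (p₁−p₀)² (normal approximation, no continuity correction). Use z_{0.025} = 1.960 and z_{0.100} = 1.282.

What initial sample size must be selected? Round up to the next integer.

n = [z_{α/2}·√(p₀q₀) + z_β·√(p₁q₁)]² / (p₁ − p₀)²
  = [1.960·√(0.38·0.62) + 1.282·√(0.56·0.44)]² / (0.18)²
  = [1.960·0.4854 + 1.282·0.4964]² / 0.0324
  = [1.5877]² / 0.0324
  = 77.80
Design effect: 1.87 × 77.80 = 145.49.
Adjust for 84% response: 145.49 / 0.84 = 173.21.
Round up → n = 174.

n = 174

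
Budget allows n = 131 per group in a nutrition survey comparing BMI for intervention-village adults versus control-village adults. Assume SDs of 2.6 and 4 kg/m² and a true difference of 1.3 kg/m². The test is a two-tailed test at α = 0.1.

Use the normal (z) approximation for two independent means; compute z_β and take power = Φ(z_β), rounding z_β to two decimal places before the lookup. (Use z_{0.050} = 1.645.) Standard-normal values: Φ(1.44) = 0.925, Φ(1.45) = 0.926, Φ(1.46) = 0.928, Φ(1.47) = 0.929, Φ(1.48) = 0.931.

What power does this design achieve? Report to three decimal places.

z_β = δ·√(n/(σ₁²+σ₂²)) − z_{α/2}
    = 1.3 · √(131/22.76) − 1.645
    = 1.3 · 2.39911 − 1.645
    = 3.1188 − 1.645 = 1.4738 → 1.47
Power = Φ(1.47) = 0.929.

Power ≈ 0.929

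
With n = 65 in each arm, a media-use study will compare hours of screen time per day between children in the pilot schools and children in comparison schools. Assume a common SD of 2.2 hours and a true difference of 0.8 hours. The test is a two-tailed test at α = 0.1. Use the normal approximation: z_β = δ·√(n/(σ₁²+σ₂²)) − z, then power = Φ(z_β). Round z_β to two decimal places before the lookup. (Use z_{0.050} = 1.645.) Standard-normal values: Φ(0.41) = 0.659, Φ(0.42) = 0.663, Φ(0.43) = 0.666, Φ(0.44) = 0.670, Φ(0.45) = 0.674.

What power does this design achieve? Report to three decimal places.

z_β = δ·√(n/(σ₁²+σ₂²)) − z_{α/2}
    = 0.8 · √(65/9.68) − 1.645
    = 0.8 · 2.59131 − 1.645
    = 2.0730 − 1.645 = 0.4280 → 0.43
Power = Φ(0.43) = 0.666.

Power ≈ 0.666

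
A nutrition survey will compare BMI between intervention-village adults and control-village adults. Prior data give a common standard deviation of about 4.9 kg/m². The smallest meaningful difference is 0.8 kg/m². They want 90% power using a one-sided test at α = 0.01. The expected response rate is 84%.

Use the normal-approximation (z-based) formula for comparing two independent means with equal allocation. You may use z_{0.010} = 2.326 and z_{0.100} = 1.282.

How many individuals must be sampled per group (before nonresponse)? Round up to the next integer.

n = (z_α + z_β)² · (σ₁² + σ₂²) / δ²
  = (2.326 + 1.282)² · (2·4.9² = 48.02) / 0.8²
  = 13.0177 · 48.02 / 0.64
  = 976.73
Adjust for 84% response: 976.73 / 0.84 = 1162.78.
Round up → n = 1163 per group.

n = 1163 per group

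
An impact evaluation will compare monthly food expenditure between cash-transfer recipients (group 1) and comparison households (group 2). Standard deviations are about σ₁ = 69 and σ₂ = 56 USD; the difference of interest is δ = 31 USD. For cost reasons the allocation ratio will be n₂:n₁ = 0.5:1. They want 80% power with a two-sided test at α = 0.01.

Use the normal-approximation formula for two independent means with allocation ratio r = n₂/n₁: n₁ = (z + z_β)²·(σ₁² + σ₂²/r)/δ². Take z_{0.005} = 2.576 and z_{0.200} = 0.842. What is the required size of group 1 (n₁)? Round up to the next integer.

n₁ = (z_{α/2} + z_β)² · (σ₁² + σ₂²/r) / δ²
   = (2.576 + 0.842)² · (69² + 56²/0.5) / 31²
   = 11.6827 · (4761 + 6272) / 961
   = 11.6827 · 11033 / 961
   = 134.13
Round up → n₁ = 135; n₂ = r·n₁ = 0.5 × 135 = 68.

n₁ = 135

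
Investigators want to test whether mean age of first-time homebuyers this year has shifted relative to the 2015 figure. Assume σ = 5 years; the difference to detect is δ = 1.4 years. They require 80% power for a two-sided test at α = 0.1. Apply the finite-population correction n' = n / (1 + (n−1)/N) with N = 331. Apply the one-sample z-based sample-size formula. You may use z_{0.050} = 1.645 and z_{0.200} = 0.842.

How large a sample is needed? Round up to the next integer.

n = (z_{α/2} + z_β)² · σ² / δ²
  = (1.645 + 0.842)² · 5² / 1.4²
  = 6.1852 · 25 / 1.96
  = 78.89
Finite-population correction (N = 331): 78.89 / (1 + (78.89 − 1)/331) = 63.86.
Round up → n = 64.

n = 64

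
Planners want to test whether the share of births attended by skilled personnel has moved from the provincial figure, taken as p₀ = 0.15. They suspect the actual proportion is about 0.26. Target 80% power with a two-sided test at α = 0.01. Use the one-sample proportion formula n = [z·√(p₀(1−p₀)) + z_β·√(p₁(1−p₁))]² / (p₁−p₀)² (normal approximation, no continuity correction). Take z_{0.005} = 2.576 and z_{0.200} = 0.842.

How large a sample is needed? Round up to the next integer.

n = 138

n = [z_{α/2}·√(p₀q₀) + z_β·√(p₁q₁)]² / (p₁ − p₀)²
  = [2.576·√(0.15·0.85) + 0.842·√(0.26·0.74)]² / (0.11)²
  = [2.576·0.3571 + 0.842·0.4386]² / 0.0121
  = [1.2891]² / 0.0121
  = 137.35
Round up → n = 138.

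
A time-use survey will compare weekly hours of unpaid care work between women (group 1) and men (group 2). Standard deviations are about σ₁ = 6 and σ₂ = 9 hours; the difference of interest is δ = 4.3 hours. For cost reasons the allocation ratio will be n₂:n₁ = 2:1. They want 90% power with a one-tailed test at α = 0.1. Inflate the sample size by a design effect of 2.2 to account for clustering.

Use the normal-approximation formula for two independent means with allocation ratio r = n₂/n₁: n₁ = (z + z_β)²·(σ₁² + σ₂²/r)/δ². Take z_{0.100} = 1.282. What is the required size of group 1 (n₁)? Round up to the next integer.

n₁ = (z_α + z_β)² · (σ₁² + σ₂²/r) / δ²
   = (1.282 + 1.282)² · (6² + 9²/2) / 4.3²
   = 6.5741 · (36 + 40.5) / 18.49
   = 6.5741 · 76.5 / 18.49
   = 27.20
Design effect: 2.2 × 27.20 = 59.84.
Round up → n₁ = 60; n₂ = r·n₁ = 2 × 60 = 120.

n₁ = 60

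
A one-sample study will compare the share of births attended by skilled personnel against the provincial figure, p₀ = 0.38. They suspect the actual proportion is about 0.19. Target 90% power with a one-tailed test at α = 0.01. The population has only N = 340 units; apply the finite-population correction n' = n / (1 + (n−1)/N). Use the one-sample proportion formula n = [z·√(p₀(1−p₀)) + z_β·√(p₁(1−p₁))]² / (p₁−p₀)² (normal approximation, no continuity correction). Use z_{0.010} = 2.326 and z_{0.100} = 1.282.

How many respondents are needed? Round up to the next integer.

n = [z_α·√(p₀q₀) + z_β·√(p₁q₁)]² / (p₁ − p₀)²
  = [2.326·√(0.38·0.62) + 1.282·√(0.19·0.81)]² / (-0.19)²
  = [2.326·0.4854 + 1.282·0.3923]² / 0.0361
  = [1.6319]² / 0.0361
  = 73.77
Finite-population correction (N = 340): 73.77 / (1 + (73.77 − 1)/340) = 60.77.
Round up → n = 61.

n = 61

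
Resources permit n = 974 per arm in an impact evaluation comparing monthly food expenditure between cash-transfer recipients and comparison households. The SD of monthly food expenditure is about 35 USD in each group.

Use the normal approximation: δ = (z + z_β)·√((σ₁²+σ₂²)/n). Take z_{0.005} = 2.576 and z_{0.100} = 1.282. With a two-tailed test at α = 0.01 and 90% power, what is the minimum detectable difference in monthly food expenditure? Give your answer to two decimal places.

Minimum detectable difference ≈ 6.12 USD

δ = (z_{α/2} + z_β) · √((σ₁²+σ₂²)/n)
  = (2.576 + 1.282) · √(2450/974)
  = 3.858 · √2.5154
  = 3.858 · 1.5860
  = 6.1188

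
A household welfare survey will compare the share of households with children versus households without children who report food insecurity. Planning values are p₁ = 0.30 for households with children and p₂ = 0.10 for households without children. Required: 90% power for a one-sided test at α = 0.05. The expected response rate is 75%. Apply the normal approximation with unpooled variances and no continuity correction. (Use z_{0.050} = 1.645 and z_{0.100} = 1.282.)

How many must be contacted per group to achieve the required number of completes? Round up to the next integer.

n = 86 per group

n = (z_α + z_β)² · [p₁(1−p₁) + p₂(1−p₂)] / (p₁ − p₂)²
  = (1.645 + 1.282)² · (0.30·0.70 + 0.10·0.90) / (0.20)²
  = (2.927)² · (0.2100 + 0.0900) / 0.0400
  = 8.5673 · 0.3000 / 0.0400
  = 64.25
Adjust for 75% response: 64.25 / 0.75 = 85.67.
Round up → n = 86 per group.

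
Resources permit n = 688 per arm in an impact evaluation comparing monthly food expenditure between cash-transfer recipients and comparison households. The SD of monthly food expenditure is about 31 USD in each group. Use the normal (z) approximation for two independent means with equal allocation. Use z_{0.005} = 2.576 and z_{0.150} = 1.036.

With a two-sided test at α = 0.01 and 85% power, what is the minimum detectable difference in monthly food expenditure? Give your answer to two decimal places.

δ = (z_{α/2} + z_β) · √((σ₁²+σ₂²)/n)
  = (2.576 + 1.036) · √(1922/688)
  = 3.612 · √2.7936
  = 3.612 · 1.6714
  = 6.0371

Minimum detectable difference ≈ 6.04 USD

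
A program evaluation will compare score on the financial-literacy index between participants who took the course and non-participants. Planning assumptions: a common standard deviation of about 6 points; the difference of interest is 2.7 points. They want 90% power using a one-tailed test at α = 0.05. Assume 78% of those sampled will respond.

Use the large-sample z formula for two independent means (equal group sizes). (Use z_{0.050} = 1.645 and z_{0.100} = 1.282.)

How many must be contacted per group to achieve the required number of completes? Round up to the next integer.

n = 109 per group

n = (z_α + z_β)² · (σ₁² + σ₂²) / δ²
  = (1.645 + 1.282)² · (2·6² = 72) / 2.7²
  = 8.5673 · 72 / 7.29
  = 84.62
Adjust for 78% response: 84.62 / 0.78 = 108.48.
Round up → n = 109 per group.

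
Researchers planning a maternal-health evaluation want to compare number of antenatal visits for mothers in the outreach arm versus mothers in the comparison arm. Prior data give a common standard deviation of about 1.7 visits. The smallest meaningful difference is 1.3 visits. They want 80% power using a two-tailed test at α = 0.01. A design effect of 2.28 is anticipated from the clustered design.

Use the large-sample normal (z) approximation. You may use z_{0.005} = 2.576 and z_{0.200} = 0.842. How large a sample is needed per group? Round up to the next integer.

n = (z_{α/2} + z_β)² · (σ₁² + σ₂²) / δ²
  = (2.576 + 0.842)² · (2·1.7² = 5.78) / 1.3²
  = 11.6827 · 5.78 / 1.69
  = 39.96
Design effect: 2.28 × 39.96 = 91.10.
Round up → n = 92 per group.

n = 92 per group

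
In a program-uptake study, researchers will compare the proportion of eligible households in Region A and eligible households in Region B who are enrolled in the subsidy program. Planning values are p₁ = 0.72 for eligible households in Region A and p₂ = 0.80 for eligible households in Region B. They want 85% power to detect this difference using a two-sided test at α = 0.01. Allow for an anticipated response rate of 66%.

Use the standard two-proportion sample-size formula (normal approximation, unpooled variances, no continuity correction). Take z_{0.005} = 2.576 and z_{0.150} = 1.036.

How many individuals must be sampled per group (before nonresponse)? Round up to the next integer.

n = 1117 per group

n = (z_{α/2} + z_β)² · [p₁(1−p₁) + p₂(1−p₂)] / (p₁ − p₂)²
  = (2.576 + 1.036)² · (0.72·0.28 + 0.80·0.20) / (-0.08)²
  = (3.612)² · (0.2016 + 0.1600) / 0.0064
  = 13.0465 · 0.3616 / 0.0064
  = 737.13
Adjust for 66% response: 737.13 / 0.66 = 1116.86.
Round up → n = 1117 per group.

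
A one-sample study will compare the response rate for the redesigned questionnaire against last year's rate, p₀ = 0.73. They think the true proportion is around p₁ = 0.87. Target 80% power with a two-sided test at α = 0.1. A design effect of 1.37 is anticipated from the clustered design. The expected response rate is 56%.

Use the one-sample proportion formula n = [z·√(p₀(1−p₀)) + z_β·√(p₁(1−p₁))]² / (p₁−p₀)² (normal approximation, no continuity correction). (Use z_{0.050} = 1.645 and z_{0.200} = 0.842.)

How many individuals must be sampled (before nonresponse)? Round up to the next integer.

n = [z_{α/2}·√(p₀q₀) + z_β·√(p₁q₁)]² / (p₁ − p₀)²
  = [1.645·√(0.73·0.27) + 0.842·√(0.87·0.13)]² / (0.14)²
  = [1.645·0.4440 + 0.842·0.3363]² / 0.0196
  = [1.0135]² / 0.0196
  = 52.41
Design effect: 1.37 × 52.41 = 71.80.
Adjust for 56% response: 71.80 / 0.56 = 128.21.
Round up → n = 129.

n = 129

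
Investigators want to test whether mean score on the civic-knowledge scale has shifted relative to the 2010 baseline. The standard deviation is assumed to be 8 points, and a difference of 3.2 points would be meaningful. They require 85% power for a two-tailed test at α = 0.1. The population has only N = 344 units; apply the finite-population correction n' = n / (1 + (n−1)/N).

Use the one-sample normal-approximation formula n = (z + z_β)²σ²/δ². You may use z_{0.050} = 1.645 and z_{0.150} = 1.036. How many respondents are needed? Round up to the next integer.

n = (z_{α/2} + z_β)² · σ² / δ²
  = (1.645 + 1.036)² · 8² / 3.2²
  = 7.1878 · 64 / 10.24
  = 44.92
Finite-population correction (N = 344): 44.92 / (1 + (44.92 − 1)/344) = 39.84.
Round up → n = 40.

n = 40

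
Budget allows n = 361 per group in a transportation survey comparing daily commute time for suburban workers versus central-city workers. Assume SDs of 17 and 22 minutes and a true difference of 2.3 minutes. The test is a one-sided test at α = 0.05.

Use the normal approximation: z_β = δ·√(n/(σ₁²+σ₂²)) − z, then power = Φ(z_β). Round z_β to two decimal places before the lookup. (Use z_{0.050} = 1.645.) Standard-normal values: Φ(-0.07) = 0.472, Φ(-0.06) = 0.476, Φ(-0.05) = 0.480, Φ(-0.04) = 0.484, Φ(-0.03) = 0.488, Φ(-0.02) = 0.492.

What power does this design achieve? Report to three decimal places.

Power ≈ 0.472

z_β = δ·√(n/(σ₁²+σ₂²)) − z_α
    = 2.3 · √(361/773) − 1.645
    = 2.3 · 0.68338 − 1.645
    = 1.5718 − 1.645 = -0.0732 → -0.07
Power = Φ(-0.07) = 0.472.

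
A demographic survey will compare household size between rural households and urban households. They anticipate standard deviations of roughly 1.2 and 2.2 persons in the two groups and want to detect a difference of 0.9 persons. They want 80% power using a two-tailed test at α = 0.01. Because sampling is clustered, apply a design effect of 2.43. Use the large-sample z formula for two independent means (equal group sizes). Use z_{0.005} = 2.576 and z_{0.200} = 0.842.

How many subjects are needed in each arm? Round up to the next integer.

n = (z_{α/2} + z_β)² · (σ₁² + σ₂²) / δ²
  = (2.576 + 0.842)² · (1.2² + 2.2² = 6.28) / 0.9²
  = 11.6827 · 6.28 / 0.81
  = 90.58
Design effect: 2.43 × 90.58 = 220.10.
Round up → n = 221 per group.

n = 221 per group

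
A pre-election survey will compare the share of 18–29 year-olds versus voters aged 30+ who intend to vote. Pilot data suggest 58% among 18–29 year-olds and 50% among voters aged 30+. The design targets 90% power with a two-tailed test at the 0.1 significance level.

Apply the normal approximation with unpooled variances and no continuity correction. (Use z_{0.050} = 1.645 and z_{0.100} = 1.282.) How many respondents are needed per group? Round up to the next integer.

n = (z_{α/2} + z_β)² · [p₁(1−p₁) + p₂(1−p₂)] / (p₁ − p₂)²
  = (1.645 + 1.282)² · (0.58·0.42 + 0.50·0.50) / (0.08)²
  = (2.927)² · (0.2436 + 0.2500) / 0.0064
  = 8.5673 · 0.4936 / 0.0064
  = 660.76
Round up → n = 661 per group.

n = 661 per group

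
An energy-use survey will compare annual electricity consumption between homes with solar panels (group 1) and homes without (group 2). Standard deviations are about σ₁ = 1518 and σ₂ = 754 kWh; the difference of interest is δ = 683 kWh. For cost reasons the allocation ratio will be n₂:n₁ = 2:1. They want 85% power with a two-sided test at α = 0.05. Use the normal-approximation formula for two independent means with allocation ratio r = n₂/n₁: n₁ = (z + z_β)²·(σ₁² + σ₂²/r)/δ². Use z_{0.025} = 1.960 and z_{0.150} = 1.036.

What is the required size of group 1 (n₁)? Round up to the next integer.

n₁ = (z_{α/2} + z_β)² · (σ₁² + σ₂²/r) / δ²
   = (1.960 + 1.036)² · (1518² + 754²/2) / 683²
   = 8.9760 · (2304324 + 284258) / 466489
   = 8.9760 · 2588582 / 466489
   = 49.81
Round up → n₁ = 50; n₂ = r·n₁ = 2 × 50 = 100.

n₁ = 50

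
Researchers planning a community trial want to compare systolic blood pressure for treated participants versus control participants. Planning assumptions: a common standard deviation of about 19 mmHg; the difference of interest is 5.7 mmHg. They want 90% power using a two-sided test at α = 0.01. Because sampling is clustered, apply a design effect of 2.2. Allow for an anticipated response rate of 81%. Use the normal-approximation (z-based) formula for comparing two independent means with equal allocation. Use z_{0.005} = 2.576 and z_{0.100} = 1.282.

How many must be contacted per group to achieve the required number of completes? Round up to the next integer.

n = (z_{α/2} + z_β)² · (σ₁² + σ₂²) / δ²
  = (2.576 + 1.282)² · (2·19² = 722) / 5.7²
  = 14.8842 · 722 / 32.49
  = 330.76
Design effect: 2.2 × 330.76 = 727.67.
Adjust for 81% response: 727.67 / 0.81 = 898.36.
Round up → n = 899 per group.

n = 899 per group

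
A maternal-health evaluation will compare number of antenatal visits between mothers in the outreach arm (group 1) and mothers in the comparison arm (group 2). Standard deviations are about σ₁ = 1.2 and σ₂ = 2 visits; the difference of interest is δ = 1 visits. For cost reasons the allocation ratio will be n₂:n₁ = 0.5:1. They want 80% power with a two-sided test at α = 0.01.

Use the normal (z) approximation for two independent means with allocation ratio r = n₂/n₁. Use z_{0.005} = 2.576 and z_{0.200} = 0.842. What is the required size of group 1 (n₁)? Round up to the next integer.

n₁ = 111

n₁ = (z_{α/2} + z_β)² · (σ₁² + σ₂²/r) / δ²
   = (2.576 + 0.842)² · (1.2² + 2²/0.5) / 1²
   = 11.6827 · (1.44 + 8) / 1
   = 11.6827 · 9.44 / 1
   = 110.28
Round up → n₁ = 111; n₂ = r·n₁ = 0.5 × 111 = 56.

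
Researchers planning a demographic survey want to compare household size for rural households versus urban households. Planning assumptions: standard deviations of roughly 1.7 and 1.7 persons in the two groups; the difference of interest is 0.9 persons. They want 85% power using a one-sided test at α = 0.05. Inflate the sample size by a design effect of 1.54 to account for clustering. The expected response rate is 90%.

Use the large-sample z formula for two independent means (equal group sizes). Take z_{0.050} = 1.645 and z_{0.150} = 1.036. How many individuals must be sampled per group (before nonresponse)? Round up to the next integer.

n = 88 per group

n = (z_α + z_β)² · (σ₁² + σ₂²) / δ²
  = (1.645 + 1.036)² · (1.7² + 1.7² = 5.78) / 0.9²
  = 7.1878 · 5.78 / 0.81
  = 51.29
Design effect: 1.54 × 51.29 = 78.99.
Adjust for 90% response: 78.99 / 0.90 = 87.76.
Round up → n = 88 per group.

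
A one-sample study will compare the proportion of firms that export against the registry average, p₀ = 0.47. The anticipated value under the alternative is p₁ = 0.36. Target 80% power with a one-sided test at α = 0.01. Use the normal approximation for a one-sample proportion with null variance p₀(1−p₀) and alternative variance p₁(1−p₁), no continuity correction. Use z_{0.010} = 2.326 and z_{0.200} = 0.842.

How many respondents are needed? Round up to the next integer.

n = 203

n = [z_α·√(p₀q₀) + z_β·√(p₁q₁)]² / (p₁ − p₀)²
  = [2.326·√(0.47·0.53) + 0.842·√(0.36·0.64)]² / (-0.11)²
  = [2.326·0.4991 + 0.842·0.4800]² / 0.0121
  = [1.5651]² / 0.0121
  = 202.43
Round up → n = 203.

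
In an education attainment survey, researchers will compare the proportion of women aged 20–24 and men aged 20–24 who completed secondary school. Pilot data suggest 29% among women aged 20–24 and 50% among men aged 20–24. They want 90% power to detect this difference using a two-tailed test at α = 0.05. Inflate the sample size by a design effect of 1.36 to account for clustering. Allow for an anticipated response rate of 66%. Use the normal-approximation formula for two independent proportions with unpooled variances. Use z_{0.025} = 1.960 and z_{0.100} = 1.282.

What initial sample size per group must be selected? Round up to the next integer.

n = 224 per group

n = (z_{α/2} + z_β)² · [p₁(1−p₁) + p₂(1−p₂)] / (p₁ − p₂)²
  = (1.960 + 1.282)² · (0.29·0.71 + 0.50·0.50) / (-0.21)²
  = (3.242)² · (0.2059 + 0.2500) / 0.0441
  = 10.5106 · 0.4559 / 0.0441
  = 108.66
Design effect: 1.36 × 108.66 = 147.77.
Adjust for 66% response: 147.77 / 0.66 = 223.90.
Round up → n = 224 per group.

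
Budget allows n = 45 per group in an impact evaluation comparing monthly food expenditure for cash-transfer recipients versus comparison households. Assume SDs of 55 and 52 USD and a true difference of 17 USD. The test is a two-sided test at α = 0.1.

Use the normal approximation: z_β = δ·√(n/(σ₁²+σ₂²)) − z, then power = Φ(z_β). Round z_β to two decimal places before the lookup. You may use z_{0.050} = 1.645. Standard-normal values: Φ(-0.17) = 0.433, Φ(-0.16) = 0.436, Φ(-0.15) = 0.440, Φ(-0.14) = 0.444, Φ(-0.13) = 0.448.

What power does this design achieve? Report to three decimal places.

Power ≈ 0.444

z_β = δ·√(n/(σ₁²+σ₂²)) − z_{α/2}
    = 17 · √(45/5729) − 1.645
    = 17 · 0.08863 − 1.645
    = 1.5067 − 1.645 = -0.1383 → -0.14
Power = Φ(-0.14) = 0.444.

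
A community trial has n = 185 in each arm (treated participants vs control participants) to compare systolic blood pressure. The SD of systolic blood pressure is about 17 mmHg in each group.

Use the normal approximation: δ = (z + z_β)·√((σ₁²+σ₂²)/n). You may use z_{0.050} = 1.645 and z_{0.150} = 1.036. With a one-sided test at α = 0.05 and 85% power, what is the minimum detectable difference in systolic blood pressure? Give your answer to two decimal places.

Minimum detectable difference ≈ 4.74 mmHg

δ = (z_α + z_β) · √((σ₁²+σ₂²)/n)
  = (1.645 + 1.036) · √(578/185)
  = 2.681 · √3.1243
  = 2.681 · 1.7676
  = 4.7389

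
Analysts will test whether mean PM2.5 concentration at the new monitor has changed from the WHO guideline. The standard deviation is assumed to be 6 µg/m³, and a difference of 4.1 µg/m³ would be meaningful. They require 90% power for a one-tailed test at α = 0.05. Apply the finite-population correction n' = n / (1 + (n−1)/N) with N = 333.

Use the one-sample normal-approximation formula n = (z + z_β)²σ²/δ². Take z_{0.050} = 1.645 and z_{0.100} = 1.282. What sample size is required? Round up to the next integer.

n = (z_α + z_β)² · σ² / δ²
  = (1.645 + 1.282)² · 6² / 4.1²
  = 8.5673 · 36 / 16.81
  = 18.35
Finite-population correction (N = 333): 18.35 / (1 + (18.35 − 1)/333) = 17.44.
Round up → n = 18.

n = 18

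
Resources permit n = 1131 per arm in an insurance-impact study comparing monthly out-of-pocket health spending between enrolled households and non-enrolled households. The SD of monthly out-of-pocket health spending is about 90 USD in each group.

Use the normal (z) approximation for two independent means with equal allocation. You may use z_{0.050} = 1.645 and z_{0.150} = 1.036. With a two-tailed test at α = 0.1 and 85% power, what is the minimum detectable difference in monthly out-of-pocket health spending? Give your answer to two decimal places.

Minimum detectable difference ≈ 10.15 USD

δ = (z_{α/2} + z_β) · √((σ₁²+σ₂²)/n)
  = (1.645 + 1.036) · √(16200/1131)
  = 2.681 · √14.3236
  = 2.681 · 3.7847
  = 10.1467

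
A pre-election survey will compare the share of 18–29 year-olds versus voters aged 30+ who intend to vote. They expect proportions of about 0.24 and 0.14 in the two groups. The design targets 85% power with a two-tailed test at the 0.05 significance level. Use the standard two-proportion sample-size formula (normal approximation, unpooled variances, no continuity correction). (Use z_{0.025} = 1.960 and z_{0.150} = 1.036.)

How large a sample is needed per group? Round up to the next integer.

n = (z_{α/2} + z_β)² · [p₁(1−p₁) + p₂(1−p₂)] / (p₁ − p₂)²
  = (1.960 + 1.036)² · (0.24·0.76 + 0.14·0.86) / (0.10)²
  = (2.996)² · (0.1824 + 0.1204) / 0.0100
  = 8.9760 · 0.3028 / 0.0100
  = 271.79
Round up → n = 272 per group.

n = 272 per group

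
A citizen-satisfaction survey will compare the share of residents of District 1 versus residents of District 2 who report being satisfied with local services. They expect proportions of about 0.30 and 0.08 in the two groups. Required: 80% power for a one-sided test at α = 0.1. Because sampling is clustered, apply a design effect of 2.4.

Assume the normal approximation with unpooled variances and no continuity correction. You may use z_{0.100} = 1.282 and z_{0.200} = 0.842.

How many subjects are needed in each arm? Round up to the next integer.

n = (z_α + z_β)² · [p₁(1−p₁) + p₂(1−p₂)] / (p₁ − p₂)²
  = (1.282 + 0.842)² · (0.30·0.70 + 0.08·0.92) / (0.22)²
  = (2.124)² · (0.2100 + 0.0736) / 0.0484
  = 4.5114 · 0.2836 / 0.0484
  = 26.43
Design effect: 2.4 × 26.43 = 63.44.
Round up → n = 64 per group.

n = 64 per group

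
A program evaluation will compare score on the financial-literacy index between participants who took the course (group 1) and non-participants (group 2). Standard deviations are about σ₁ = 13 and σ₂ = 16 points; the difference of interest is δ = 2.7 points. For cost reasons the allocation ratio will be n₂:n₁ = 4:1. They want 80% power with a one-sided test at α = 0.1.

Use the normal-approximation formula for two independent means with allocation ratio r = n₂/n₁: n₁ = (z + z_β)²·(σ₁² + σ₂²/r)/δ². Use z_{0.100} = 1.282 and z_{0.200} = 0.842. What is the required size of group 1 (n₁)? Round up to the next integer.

n₁ = (z_α + z_β)² · (σ₁² + σ₂²/r) / δ²
   = (1.282 + 0.842)² · (13² + 16²/4) / 2.7²
   = 4.5114 · (169 + 64) / 7.29
   = 4.5114 · 233 / 7.29
   = 144.19
Round up → n₁ = 145; n₂ = r·n₁ = 4 × 145 = 580.

n₁ = 145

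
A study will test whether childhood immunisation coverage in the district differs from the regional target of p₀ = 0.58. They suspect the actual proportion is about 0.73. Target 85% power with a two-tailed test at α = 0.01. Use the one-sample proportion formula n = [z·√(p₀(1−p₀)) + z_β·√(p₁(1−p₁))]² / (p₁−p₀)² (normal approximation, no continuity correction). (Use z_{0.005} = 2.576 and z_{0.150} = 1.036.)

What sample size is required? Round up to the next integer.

n = 134

n = [z_{α/2}·√(p₀q₀) + z_β·√(p₁q₁)]² / (p₁ − p₀)²
  = [2.576·√(0.58·0.42) + 1.036·√(0.73·0.27)]² / (0.15)²
  = [2.576·0.4936 + 1.036·0.4440]² / 0.0225
  = [1.7313]² / 0.0225
  = 133.23
Round up → n = 134.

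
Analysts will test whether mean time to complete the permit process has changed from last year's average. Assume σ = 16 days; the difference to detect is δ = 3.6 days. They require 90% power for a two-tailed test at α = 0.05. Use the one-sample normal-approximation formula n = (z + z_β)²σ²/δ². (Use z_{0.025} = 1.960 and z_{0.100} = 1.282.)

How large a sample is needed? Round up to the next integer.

n = 208

n = (z_{α/2} + z_β)² · σ² / δ²
  = (1.960 + 1.282)² · 16² / 3.6²
  = 10.5106 · 256 / 12.96
  = 207.62
Round up → n = 208.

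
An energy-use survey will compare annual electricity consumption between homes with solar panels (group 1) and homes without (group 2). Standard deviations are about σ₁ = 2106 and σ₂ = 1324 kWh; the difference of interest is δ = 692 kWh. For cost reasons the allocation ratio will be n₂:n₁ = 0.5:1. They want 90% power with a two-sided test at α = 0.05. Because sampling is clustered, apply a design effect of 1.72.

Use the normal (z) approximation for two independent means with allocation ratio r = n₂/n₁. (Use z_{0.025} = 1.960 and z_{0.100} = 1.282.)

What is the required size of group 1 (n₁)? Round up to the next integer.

n₁ = 300

n₁ = (z_{α/2} + z_β)² · (σ₁² + σ₂²/r) / δ²
   = (1.960 + 1.282)² · (2106² + 1324²/0.5) / 692²
   = 10.5106 · (4435236 + 3505952) / 478864
   = 10.5106 · 7941188 / 478864
   = 174.30
Design effect: 1.72 × 174.30 = 299.80.
Round up → n₁ = 300; n₂ = r·n₁ = 0.5 × 300 = 150.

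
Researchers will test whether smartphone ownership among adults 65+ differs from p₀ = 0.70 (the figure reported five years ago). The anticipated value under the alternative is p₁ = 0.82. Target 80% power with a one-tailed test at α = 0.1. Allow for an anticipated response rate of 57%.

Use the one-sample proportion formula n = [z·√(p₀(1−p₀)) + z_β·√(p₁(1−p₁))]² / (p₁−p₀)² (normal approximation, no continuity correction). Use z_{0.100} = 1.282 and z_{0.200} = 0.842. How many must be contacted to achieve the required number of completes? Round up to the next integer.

n = 102

n = [z_α·√(p₀q₀) + z_β·√(p₁q₁)]² / (p₁ − p₀)²
  = [1.282·√(0.70·0.30) + 0.842·√(0.82·0.18)]² / (0.12)²
  = [1.282·0.4583 + 0.842·0.3842]² / 0.0144
  = [0.9110]² / 0.0144
  = 57.63
Adjust for 57% response: 57.63 / 0.57 = 101.11.
Round up → n = 102.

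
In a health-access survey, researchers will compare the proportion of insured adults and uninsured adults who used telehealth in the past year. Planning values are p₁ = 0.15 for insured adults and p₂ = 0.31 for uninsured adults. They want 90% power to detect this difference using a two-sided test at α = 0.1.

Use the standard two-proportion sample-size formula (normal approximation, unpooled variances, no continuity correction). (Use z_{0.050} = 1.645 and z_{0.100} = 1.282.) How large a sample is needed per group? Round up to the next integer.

n = (z_{α/2} + z_β)² · [p₁(1−p₁) + p₂(1−p₂)] / (p₁ − p₂)²
  = (1.645 + 1.282)² · (0.15·0.85 + 0.31·0.69) / (-0.16)²
  = (2.927)² · (0.1275 + 0.2139) / 0.0256
  = 8.5673 · 0.3414 / 0.0256
  = 114.25
Round up → n = 115 per group.

n = 115 per group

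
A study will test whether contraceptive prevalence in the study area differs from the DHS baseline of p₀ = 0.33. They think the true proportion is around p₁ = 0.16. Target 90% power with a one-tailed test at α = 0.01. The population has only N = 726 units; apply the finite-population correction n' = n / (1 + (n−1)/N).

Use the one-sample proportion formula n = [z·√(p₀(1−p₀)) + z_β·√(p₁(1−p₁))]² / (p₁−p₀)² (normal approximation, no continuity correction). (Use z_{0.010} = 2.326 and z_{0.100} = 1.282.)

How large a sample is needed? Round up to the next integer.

n = [z_α·√(p₀q₀) + z_β·√(p₁q₁)]² / (p₁ − p₀)²
  = [2.326·√(0.33·0.67) + 1.282·√(0.16·0.84)]² / (-0.17)²
  = [2.326·0.4702 + 1.282·0.3666]² / 0.0289
  = [1.5637]² / 0.0289
  = 84.61
Finite-population correction (N = 726): 84.61 / (1 + (84.61 − 1)/726) = 75.87.
Round up → n = 76.

n = 76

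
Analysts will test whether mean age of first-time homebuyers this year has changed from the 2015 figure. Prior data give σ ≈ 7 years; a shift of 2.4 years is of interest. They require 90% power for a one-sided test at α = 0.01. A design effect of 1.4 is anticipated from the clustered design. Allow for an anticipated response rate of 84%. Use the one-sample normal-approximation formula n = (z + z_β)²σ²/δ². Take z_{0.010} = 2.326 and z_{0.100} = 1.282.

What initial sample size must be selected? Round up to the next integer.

n = 185

n = (z_α + z_β)² · σ² / δ²
  = (2.326 + 1.282)² · 7² / 2.4²
  = 13.0177 · 49 / 5.76
  = 110.74
Design effect: 1.4 × 110.74 = 155.04.
Adjust for 84% response: 155.04 / 0.84 = 184.57.
Round up → n = 185.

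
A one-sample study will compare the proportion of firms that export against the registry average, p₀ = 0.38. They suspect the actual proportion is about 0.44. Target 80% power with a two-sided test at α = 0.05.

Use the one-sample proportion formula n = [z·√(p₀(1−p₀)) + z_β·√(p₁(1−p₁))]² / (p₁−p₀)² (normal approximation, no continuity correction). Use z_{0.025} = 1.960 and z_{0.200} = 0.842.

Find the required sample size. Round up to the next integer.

n = 521

n = [z_{α/2}·√(p₀q₀) + z_β·√(p₁q₁)]² / (p₁ − p₀)²
  = [1.960·√(0.38·0.62) + 0.842·√(0.44·0.56)]² / (0.06)²
  = [1.960·0.4854 + 0.842·0.4964]² / 0.0036
  = [1.3693]² / 0.0036
  = 520.84
Round up → n = 521.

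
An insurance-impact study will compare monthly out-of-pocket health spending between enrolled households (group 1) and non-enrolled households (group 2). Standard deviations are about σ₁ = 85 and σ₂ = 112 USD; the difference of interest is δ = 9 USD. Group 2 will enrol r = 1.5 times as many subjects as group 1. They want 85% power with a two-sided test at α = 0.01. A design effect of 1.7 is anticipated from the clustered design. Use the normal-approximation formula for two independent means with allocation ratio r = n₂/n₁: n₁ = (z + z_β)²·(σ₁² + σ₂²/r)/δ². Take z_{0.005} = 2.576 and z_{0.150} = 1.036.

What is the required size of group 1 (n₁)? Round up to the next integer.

n₁ = (z_{α/2} + z_β)² · (σ₁² + σ₂²/r) / δ²
   = (2.576 + 1.036)² · (85² + 112²/1.5) / 9²
   = 13.0465 · (7225 + 8362.7) / 81
   = 13.0465 · 15587.7 / 81
   = 2510.68
Design effect: 1.7 × 2510.68 = 4268.16.
Round up → n₁ = 4269; n₂ = r·n₁ = 1.5 × 4269 = 6404.

n₁ = 4269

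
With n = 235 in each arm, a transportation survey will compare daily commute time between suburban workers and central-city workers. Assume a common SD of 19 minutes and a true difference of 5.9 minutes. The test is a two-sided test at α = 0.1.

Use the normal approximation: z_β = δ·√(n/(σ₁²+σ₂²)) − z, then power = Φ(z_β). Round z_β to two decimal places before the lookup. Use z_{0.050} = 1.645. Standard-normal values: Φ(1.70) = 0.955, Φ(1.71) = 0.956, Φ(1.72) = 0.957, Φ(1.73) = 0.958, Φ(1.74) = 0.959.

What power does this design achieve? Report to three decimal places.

Power ≈ 0.957

z_β = δ·√(n/(σ₁²+σ₂²)) − z_{α/2}
    = 5.9 · √(235/722) − 1.645
    = 5.9 · 0.57051 − 1.645
    = 3.3660 − 1.645 = 1.7210 → 1.72
Power = Φ(1.72) = 0.957.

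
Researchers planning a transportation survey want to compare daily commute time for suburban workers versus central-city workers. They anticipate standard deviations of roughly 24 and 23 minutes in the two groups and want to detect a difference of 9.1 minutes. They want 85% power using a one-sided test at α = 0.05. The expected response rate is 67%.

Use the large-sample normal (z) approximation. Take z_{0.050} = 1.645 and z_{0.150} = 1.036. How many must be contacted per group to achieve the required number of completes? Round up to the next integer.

n = 144 per group

n = (z_α + z_β)² · (σ₁² + σ₂²) / δ²
  = (1.645 + 1.036)² · (24² + 23² = 1105) / 9.1²
  = 7.1878 · 1105 / 82.81
  = 95.91
Adjust for 67% response: 95.91 / 0.67 = 143.15.
Round up → n = 144 per group.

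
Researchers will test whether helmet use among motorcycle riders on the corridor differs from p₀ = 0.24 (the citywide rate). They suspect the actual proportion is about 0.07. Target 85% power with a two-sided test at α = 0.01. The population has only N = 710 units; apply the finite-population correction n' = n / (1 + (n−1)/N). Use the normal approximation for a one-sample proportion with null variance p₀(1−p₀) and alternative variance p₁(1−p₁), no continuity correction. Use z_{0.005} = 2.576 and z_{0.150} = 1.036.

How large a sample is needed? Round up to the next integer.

n = [z_{α/2}·√(p₀q₀) + z_β·√(p₁q₁)]² / (p₁ − p₀)²
  = [2.576·√(0.24·0.76) + 1.036·√(0.07·0.93)]² / (-0.17)²
  = [2.576·0.4271 + 1.036·0.2551]² / 0.0289
  = [1.3645]² / 0.0289
  = 64.42
Finite-population correction (N = 710): 64.42 / (1 + (64.42 − 1)/710) = 59.14.
Round up → n = 60.

n = 60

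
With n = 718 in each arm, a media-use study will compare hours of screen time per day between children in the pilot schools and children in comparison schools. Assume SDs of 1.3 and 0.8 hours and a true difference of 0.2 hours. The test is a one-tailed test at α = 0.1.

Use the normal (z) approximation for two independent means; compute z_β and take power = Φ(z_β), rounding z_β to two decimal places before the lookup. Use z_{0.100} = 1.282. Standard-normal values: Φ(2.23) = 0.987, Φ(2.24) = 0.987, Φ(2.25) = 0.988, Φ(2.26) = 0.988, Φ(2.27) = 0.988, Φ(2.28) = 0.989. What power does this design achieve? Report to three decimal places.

Power ≈ 0.987

z_β = δ·√(n/(σ₁²+σ₂²)) − z_α
    = 0.2 · √(718/2.33) − 1.282
    = 0.2 · 17.55433 − 1.282
    = 3.5109 − 1.282 = 2.2289 → 2.23
Power = Φ(2.23) = 0.987.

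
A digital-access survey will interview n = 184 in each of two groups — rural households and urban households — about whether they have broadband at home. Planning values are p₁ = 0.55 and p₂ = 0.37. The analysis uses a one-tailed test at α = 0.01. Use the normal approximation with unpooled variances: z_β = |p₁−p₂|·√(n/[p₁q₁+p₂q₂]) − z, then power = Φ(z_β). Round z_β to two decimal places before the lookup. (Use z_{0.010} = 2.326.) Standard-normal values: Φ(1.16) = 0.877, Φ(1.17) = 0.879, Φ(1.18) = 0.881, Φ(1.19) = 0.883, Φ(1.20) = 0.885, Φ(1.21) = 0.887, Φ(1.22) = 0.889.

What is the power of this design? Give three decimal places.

z_β = |p₁−p₂|·√(n/[p₁q₁+p₂q₂]) − z_α
    = 0.18 · √(184/0.4806) − 2.326
    = 0.18 · 19.5667 − 2.326
    = 3.5220 − 2.326 = 1.1960 → 1.20
Power = Φ(1.20) = 0.885.

Power ≈ 0.885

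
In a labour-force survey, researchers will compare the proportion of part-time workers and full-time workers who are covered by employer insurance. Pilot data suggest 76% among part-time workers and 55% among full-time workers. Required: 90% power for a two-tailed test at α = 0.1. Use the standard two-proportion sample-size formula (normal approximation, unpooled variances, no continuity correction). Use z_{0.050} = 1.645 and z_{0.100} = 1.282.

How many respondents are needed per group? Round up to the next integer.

n = 84 per group

n = (z_{α/2} + z_β)² · [p₁(1−p₁) + p₂(1−p₂)] / (p₁ − p₂)²
  = (1.645 + 1.282)² · (0.76·0.24 + 0.55·0.45) / (0.21)²
  = (2.927)² · (0.1824 + 0.2475) / 0.0441
  = 8.5673 · 0.4299 / 0.0441
  = 83.52
Round up → n = 84 per group.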